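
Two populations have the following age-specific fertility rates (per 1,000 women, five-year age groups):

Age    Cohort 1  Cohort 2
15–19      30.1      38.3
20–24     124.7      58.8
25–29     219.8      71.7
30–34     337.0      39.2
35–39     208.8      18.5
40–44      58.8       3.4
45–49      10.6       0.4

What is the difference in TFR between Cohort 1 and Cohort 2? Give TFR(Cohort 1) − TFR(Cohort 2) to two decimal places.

3.80

Cohort 1:
  Sum of ASFRs = 30.1 + 124.7 + 219.8 + 337.0 + 208.8 + 58.8 + 10.6 = 989.8
  TFR = 5 × 989.8 / 1000 = 4.949
Cohort 2:
  Sum of ASFRs = 38.3 + 58.8 + 71.7 + 39.2 + 18.5 + 3.4 + 0.4 = 230.3
  TFR = 5 × 230.3 / 1000 = 1.1515
Difference = 4.949 − 1.1515 = 3.7975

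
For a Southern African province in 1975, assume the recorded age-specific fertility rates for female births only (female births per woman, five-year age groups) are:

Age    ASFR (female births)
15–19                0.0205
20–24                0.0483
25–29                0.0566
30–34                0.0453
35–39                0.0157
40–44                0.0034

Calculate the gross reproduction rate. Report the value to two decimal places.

0.95

Sum of female ASFRs = 0.0205 + 0.0483 + 0.0566 + 0.0453 + 0.0157 + 0.0034 = 0.1898
GRR = 5 × 0.1898 = 0.949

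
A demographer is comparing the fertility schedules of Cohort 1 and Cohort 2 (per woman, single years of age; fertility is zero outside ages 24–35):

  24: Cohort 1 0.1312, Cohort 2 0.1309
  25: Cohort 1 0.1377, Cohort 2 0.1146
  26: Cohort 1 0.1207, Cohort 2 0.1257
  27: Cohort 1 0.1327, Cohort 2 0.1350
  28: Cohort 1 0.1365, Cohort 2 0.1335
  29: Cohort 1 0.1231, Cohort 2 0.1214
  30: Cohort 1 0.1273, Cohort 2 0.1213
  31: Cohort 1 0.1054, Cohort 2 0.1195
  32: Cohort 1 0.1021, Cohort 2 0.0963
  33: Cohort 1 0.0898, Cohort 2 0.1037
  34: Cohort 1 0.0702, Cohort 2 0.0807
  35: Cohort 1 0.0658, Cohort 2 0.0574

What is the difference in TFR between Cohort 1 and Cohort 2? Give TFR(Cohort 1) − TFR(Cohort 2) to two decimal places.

Cohort 1:
  Sum of ASFRs = 0.1312 + 0.1377 + 0.1207 + 0.1327 + 0.1365 + 0.1231 + 0.1273 + 0.1054 + 0.1021 + 0.0898 + 0.0702 + 0.0658 = 1.3425
  TFR = 1.3425
Cohort 2:
  Sum of ASFRs = 0.1309 + 0.1146 + 0.1257 + 0.1350 + 0.1335 + 0.1214 + 0.1213 + 0.1195 + 0.0963 + 0.1037 + 0.0807 + 0.0574 = 1.3400
  TFR = 1.34
Difference = 1.3425 − 1.34 = 0.0025

0.00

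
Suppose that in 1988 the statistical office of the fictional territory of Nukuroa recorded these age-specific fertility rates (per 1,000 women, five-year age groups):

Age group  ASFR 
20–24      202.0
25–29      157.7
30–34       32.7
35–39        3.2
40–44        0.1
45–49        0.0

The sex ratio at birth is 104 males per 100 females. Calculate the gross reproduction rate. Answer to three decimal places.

Proportion female at birth = 100 / (100 + 104) = 0.49020.
Sum of ASFRs = 202.0 + 157.7 + 32.7 + 3.2 + 0.1 + 0.0 = 395.7
TFR = 5 × 395.7 / 1000 = 1.9785
GRR = 0.49020 × 1.9785 = 0.96986

0.970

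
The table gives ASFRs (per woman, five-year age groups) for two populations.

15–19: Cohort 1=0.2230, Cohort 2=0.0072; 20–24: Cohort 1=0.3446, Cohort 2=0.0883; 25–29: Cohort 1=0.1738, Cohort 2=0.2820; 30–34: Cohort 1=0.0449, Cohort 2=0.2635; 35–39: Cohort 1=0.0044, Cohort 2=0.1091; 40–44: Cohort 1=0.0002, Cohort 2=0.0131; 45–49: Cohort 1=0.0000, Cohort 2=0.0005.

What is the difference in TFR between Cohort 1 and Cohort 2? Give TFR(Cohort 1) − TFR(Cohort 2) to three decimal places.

0.136

Cohort 1:
  Sum of ASFRs = 0.2230 + 0.3446 + 0.1738 + 0.0449 + 0.0044 + 0.0002 + 0.0000 = 0.7909
  TFR = 5 × 0.7909 = 3.9545
Cohort 2:
  Sum of ASFRs = 0.0072 + 0.0883 + 0.2820 + 0.2635 + 0.1091 + 0.0131 + 0.0005 = 0.7637
  TFR = 5 × 0.7637 = 3.8185
Difference = 3.9545 − 3.8185 = 0.136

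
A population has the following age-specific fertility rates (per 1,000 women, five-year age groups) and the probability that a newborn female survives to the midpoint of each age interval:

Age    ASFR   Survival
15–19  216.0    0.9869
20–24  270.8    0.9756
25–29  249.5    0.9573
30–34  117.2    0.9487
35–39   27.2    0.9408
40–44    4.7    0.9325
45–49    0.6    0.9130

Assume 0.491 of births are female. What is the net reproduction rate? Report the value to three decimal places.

Proportion female at birth = 0.491.
Survival-weighted fertility by age (5·fₓ·Sₓ):
  15–19: 5 × 216.0/1000 × 0.9869 = 1.06585
  20–24: 5 × 270.8/1000 × 0.9756 = 1.32096
  25–29: 5 × 249.5/1000 × 0.9573 = 1.19423
  30–34: 5 × 117.2/1000 × 0.9487 = 0.55594
  35–39: 5 × 27.2/1000 × 0.9408 = 0.12795
  40–44: 5 × 4.7/1000 × 0.9325 = 0.02191
  45–49: 5 × 0.6/1000 × 0.9130 = 0.00274
Sum = 4.28958
NRR = 0.491 × 4.28958 = 2.10618
With NRR above 1 the population is above replacement fertility.

2.106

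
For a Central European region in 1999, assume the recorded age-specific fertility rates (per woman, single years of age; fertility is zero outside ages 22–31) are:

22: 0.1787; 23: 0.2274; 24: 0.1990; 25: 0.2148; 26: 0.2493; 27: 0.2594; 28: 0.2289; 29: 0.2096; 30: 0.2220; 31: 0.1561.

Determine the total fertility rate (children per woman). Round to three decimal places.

2.145

Sum of ASFRs = 0.1787 + 0.2274 + 0.1990 + 0.2148 + 0.2493 + 0.2594 + 0.2289 + 0.2096 + 0.2220 + 0.1561 = 2.1452
TFR = 2.1452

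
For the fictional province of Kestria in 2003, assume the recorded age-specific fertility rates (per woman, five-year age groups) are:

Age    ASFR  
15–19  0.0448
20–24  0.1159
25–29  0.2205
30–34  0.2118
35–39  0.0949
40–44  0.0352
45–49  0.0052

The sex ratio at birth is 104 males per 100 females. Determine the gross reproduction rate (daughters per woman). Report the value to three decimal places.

Proportion female at birth = 100 / (100 + 104) = 0.49020.
Sum of ASFRs = 0.0448 + 0.1159 + 0.2205 + 0.2118 + 0.0949 + 0.0352 + 0.0052 = 0.7283
TFR = 5 × 0.7283 = 3.6415
GRR = 0.49020 × 3.6415 = 1.78506

1.785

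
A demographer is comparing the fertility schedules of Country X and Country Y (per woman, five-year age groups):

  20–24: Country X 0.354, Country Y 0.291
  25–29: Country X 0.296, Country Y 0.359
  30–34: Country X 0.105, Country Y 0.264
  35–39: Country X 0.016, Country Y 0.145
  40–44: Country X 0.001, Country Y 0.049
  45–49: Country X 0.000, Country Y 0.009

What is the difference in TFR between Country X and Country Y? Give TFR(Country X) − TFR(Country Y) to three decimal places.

Country X:
  Sum of ASFRs = 0.354 + 0.296 + 0.105 + 0.016 + 0.001 + 0.000 = 0.772
  TFR = 5 × 0.772 = 3.86
Country Y:
  Sum of ASFRs = 0.291 + 0.359 + 0.264 + 0.145 + 0.049 + 0.009 = 1.117
  TFR = 5 × 1.117 = 5.585
Difference = 3.86 − 5.585 = -1.725

-1.725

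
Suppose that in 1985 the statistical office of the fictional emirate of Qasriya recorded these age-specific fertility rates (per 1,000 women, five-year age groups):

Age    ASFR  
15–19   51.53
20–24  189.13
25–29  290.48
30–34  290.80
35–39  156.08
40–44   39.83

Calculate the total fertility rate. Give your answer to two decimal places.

Sum of ASFRs = 51.53 + 189.13 + 290.48 + 290.80 + 156.08 + 39.83 = 1017.85
TFR = 5 × 1017.85 / 1000 = 5.08925

5.09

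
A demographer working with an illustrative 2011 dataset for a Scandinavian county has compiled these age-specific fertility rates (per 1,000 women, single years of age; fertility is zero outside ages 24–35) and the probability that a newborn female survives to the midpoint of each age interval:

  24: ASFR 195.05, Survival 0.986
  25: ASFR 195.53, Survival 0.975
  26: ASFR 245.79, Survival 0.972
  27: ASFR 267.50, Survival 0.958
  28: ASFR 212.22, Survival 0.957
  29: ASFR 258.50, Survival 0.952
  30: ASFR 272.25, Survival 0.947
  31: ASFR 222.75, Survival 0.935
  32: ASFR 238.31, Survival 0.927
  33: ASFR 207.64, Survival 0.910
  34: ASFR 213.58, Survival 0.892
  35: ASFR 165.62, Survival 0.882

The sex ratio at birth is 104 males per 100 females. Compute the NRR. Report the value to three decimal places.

Proportion female at birth = 100 / (100 + 104) = 0.49020.
Each age group contributes 1 × ASFR × survival:
  24: 1 × 195.05/1000 × 0.986 = 0.19232
  25: 1 × 195.53/1000 × 0.975 = 0.19064
  26: 1 × 245.79/1000 × 0.972 = 0.23891
  27: 1 × 267.50/1000 × 0.958 = 0.25627
  28: 1 × 212.22/1000 × 0.957 = 0.20309
  29: 1 × 258.50/1000 × 0.952 = 0.24609
  30: 1 × 272.25/1000 × 0.947 = 0.25782
  31: 1 × 222.75/1000 × 0.935 = 0.20827
  32: 1 × 238.31/1000 × 0.927 = 0.22091
  33: 1 × 207.64/1000 × 0.910 = 0.18895
  34: 1 × 213.58/1000 × 0.892 = 0.19051
  35: 1 × 165.62/1000 × 0.882 = 0.14608
Sum = 2.53986
NRR = 0.49020 × 2.53986 = 1.24504
With NRR above 1 the population is above replacement fertility.

1.245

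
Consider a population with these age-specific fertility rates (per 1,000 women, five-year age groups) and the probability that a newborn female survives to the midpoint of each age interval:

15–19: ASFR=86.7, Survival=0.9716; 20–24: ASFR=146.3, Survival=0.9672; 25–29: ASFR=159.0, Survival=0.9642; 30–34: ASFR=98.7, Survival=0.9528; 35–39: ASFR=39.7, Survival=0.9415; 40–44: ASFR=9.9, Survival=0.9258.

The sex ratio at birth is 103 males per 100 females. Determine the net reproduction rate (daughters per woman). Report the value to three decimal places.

1.280

Proportion female at birth = 100 / (100 + 103) = 0.49261.
Survival-weighted fertility by age (5·fₓ·Sₓ):
  15–19: 5 × 86.7/1000 × 0.9716 = 0.42119
  20–24: 5 × 146.3/1000 × 0.9672 = 0.70751
  25–29: 5 × 159.0/1000 × 0.9642 = 0.76654
  30–34: 5 × 98.7/1000 × 0.9528 = 0.47021
  35–39: 5 × 39.7/1000 × 0.9415 = 0.18689
  40–44: 5 × 9.9/1000 × 0.9258 = 0.04583
Sum = 2.59817
NRR = 0.49261 × 2.59817 = 1.27988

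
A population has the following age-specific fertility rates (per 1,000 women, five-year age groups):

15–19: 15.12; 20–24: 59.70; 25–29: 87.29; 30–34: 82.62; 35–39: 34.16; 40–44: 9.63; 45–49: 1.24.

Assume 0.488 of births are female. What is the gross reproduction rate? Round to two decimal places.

Proportion female at birth = 0.488.
Sum of ASFRs = 15.12 + 59.70 + 87.29 + 82.62 + 34.16 + 9.63 + 1.24 = 289.76
TFR = 5 × 289.76 / 1000 = 1.4488
GRR = 0.488 × 1.4488 = 0.70701

0.71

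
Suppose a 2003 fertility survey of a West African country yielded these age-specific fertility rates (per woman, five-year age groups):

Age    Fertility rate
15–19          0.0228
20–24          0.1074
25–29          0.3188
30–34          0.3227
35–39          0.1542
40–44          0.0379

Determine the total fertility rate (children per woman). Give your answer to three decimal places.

4.819

Sum of ASFRs = 0.0228 + 0.1074 + 0.3188 + 0.3227 + 0.1542 + 0.0379 = 0.9638
TFR = 5 × 0.9638 = 4.819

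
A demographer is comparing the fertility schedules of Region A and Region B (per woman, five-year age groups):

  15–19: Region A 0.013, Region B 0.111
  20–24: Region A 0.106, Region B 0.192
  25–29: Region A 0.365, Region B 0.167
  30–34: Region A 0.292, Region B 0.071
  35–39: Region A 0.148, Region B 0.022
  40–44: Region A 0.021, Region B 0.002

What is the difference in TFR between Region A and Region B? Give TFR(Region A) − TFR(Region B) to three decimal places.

Region A:
  Sum of ASFRs = 0.013 + 0.106 + 0.365 + 0.292 + 0.148 + 0.021 = 0.945
  TFR = 5 × 0.945 = 4.725
Region B:
  Sum of ASFRs = 0.111 + 0.192 + 0.167 + 0.071 + 0.022 + 0.002 = 0.565
  TFR = 5 × 0.565 = 2.825
Difference = 4.725 − 2.825 = 1.9

1.900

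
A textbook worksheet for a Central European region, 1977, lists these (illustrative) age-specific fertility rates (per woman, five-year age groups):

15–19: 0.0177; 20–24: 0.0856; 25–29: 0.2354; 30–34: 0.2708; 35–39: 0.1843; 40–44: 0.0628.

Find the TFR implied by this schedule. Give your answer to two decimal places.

4.28

Sum of ASFRs = 0.0177 + 0.0856 + 0.2354 + 0.2708 + 0.1843 + 0.0628 = 0.8566
TFR = 5 × 0.8566 = 4.283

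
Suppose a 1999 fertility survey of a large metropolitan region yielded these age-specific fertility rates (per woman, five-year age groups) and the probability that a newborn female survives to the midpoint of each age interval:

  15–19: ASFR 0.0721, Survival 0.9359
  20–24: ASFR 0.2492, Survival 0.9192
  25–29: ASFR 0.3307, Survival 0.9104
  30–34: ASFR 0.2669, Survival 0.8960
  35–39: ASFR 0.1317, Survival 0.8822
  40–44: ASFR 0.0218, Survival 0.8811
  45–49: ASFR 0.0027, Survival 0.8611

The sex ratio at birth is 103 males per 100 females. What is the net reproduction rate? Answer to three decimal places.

Proportion female at birth = 100 / (100 + 103) = 0.49261.
Survival-weighted fertility by age (5·fₓ·Sₓ):
  15–19: 5 × 0.0721 × 0.9359 = 0.33739
  20–24: 5 × 0.2492 × 0.9192 = 1.14532
  25–29: 5 × 0.3307 × 0.9104 = 1.50535
  30–34: 5 × 0.2669 × 0.8960 = 1.19571
  35–39: 5 × 0.1317 × 0.8822 = 0.58093
  40–44: 5 × 0.0218 × 0.8811 = 0.09604
  45–49: 5 × 0.0027 × 0.8611 = 0.01162
Sum = 4.87236
NRR = 0.49261 × 4.87236 = 2.40017

2.400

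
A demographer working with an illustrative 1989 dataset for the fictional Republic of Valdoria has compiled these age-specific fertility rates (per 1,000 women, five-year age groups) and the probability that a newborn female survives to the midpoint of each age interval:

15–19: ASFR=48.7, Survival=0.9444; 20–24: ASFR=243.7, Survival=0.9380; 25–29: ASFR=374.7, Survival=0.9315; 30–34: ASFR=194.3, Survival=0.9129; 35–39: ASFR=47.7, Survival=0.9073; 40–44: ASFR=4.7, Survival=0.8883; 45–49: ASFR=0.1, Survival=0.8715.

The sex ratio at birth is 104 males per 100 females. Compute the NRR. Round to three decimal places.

2.080

Proportion female at birth = 100 / (100 + 104) = 0.49020.
Weighting each age-specific rate by interval width and survival:
  15–19: 5 × 48.7/1000 × 0.9444 = 0.22996
  20–24: 5 × 243.7/1000 × 0.9380 = 1.14295
  25–29: 5 × 374.7/1000 × 0.9315 = 1.74517
  30–34: 5 × 194.3/1000 × 0.9129 = 0.88688
  35–39: 5 × 47.7/1000 × 0.9073 = 0.21639
  40–44: 5 × 4.7/1000 × 0.8883 = 0.02088
  45–49: 5 × 0.1/1000 × 0.8715 = 0.00044
Sum = 4.24267
NRR = 0.49020 × 4.24267 = 2.07976
NRR > 1, so each generation more than replaces itself.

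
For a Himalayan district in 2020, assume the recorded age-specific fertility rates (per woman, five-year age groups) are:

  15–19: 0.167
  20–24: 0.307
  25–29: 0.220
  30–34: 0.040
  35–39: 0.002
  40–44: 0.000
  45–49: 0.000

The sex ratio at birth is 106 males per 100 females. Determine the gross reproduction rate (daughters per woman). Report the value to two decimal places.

Proportion female at birth = 100 / (100 + 106) = 0.48544.
Sum of ASFRs = 0.167 + 0.307 + 0.220 + 0.040 + 0.002 + 0.000 + 0.000 = 0.736
TFR = 5 × 0.736 = 3.68
GRR = 0.48544 × 3.68 = 1.78642

1.79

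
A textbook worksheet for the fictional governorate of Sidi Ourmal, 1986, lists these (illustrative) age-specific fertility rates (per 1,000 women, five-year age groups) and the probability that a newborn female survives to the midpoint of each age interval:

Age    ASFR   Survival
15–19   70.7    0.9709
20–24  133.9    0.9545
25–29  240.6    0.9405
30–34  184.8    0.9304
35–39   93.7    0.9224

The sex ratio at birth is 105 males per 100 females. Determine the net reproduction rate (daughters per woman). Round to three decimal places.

1.661

Proportion female at birth = 100 / (100 + 105) = 0.48780.
Weighting each age-specific rate by interval width and survival:
  15–19: 5 × 70.7/1000 × 0.9709 = 0.34321
  20–24: 5 × 133.9/1000 × 0.9545 = 0.63904
  25–29: 5 × 240.6/1000 × 0.9405 = 1.13142
  30–34: 5 × 184.8/1000 × 0.9304 = 0.85969
  35–39: 5 × 93.7/1000 × 0.9224 = 0.43214
Sum = 3.40550
NRR = 0.48780 × 3.40550 = 1.66120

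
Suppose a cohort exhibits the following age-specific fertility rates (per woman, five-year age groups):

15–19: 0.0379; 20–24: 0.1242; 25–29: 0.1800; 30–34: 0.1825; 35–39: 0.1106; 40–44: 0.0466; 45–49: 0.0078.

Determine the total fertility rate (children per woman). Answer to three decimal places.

3.448

Sum of ASFRs = 0.0379 + 0.1242 + 0.1800 + 0.1825 + 0.1106 + 0.0466 + 0.0078 = 0.6896
TFR = 5 × 0.6896 = 3.448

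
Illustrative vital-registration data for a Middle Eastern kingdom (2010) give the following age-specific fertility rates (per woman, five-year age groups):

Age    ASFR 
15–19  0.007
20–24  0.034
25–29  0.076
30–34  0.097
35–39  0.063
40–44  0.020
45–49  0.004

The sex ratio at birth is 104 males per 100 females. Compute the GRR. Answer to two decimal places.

0.74

Proportion female at birth = 100 / (100 + 104) = 0.49020.
Sum of ASFRs = 0.007 + 0.034 + 0.076 + 0.097 + 0.063 + 0.020 + 0.004 = 0.301
TFR = 5 × 0.301 = 1.505
GRR = 0.49020 × 1.505 = 0.73775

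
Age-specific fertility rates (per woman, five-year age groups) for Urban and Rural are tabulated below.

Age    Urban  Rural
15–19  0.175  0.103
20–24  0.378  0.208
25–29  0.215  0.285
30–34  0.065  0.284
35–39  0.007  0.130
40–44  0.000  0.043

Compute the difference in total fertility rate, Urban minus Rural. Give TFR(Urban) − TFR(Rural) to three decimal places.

Urban:
  Sum of ASFRs = 0.175 + 0.378 + 0.215 + 0.065 + 0.007 + 0.000 = 0.840
  TFR = 5 × 0.840 = 4.2
Rural:
  Sum of ASFRs = 0.103 + 0.208 + 0.285 + 0.284 + 0.130 + 0.043 = 1.053
  TFR = 5 × 1.053 = 5.265
Difference = 4.2 − 5.265 = -1.065

-1.065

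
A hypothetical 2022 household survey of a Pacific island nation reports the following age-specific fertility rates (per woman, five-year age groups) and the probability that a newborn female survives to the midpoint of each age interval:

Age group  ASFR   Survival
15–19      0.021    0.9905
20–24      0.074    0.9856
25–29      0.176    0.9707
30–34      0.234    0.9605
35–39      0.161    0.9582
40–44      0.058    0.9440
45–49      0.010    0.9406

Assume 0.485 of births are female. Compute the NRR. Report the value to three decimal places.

1.716

Proportion female at birth = 0.485.
Survival-weighted fertility by age (5·fₓ·Sₓ):
  15–19: 5 × 0.021 × 0.9905 = 0.10400
  20–24: 5 × 0.074 × 0.9856 = 0.36467
  25–29: 5 × 0.176 × 0.9707 = 0.85422
  30–34: 5 × 0.234 × 0.9605 = 1.12379
  35–39: 5 × 0.161 × 0.9582 = 0.77135
  40–44: 5 × 0.058 × 0.9440 = 0.27376
  45–49: 5 × 0.010 × 0.9406 = 0.04703
Sum = 3.53882
NRR = 0.485 × 3.53882 = 1.71633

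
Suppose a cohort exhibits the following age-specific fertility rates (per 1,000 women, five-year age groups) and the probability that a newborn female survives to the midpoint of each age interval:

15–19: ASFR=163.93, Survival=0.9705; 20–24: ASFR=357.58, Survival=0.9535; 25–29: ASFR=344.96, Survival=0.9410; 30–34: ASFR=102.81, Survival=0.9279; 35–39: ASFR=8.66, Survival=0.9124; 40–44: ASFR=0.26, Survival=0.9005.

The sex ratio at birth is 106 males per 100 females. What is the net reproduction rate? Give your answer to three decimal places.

2.253

Proportion female at birth = 100 / (100 + 106) = 0.48544.
Survival-weighted fertility by age (5·fₓ·Sₓ):
  15–19: 5 × 163.93/1000 × 0.9705 = 0.79547
  20–24: 5 × 357.58/1000 × 0.9535 = 1.70476
  25–29: 5 × 344.96/1000 × 0.9410 = 1.62304
  30–34: 5 × 102.81/1000 × 0.9279 = 0.47699
  35–39: 5 × 8.66/1000 × 0.9124 = 0.03951
  40–44: 5 × 0.26/1000 × 0.9005 = 0.00117
Sum = 4.64094
NRR = 0.48544 × 4.64094 = 2.25290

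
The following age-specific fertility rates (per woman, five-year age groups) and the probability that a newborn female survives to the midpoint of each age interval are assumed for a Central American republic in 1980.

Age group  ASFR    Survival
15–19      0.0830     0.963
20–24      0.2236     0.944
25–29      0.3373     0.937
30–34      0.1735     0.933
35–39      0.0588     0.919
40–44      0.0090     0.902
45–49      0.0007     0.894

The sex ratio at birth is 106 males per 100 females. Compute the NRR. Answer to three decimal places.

Proportion female at birth = 100 / (100 + 106) = 0.48544.
Each age group contributes 5 × ASFR × survival:
  15–19: 5 × 0.0830 × 0.963 = 0.39965
  20–24: 5 × 0.2236 × 0.944 = 1.05539
  25–29: 5 × 0.3373 × 0.937 = 1.58025
  30–34: 5 × 0.1735 × 0.933 = 0.80938
  35–39: 5 × 0.0588 × 0.919 = 0.27019
  40–44: 5 × 0.0090 × 0.902 = 0.04059
  45–49: 5 × 0.0007 × 0.894 = 0.00313
Sum = 4.15858
NRR = 0.48544 × 4.15858 = 2.01874
An NRR exceeding 1 indicates intrinsic growth under these rates.

2.019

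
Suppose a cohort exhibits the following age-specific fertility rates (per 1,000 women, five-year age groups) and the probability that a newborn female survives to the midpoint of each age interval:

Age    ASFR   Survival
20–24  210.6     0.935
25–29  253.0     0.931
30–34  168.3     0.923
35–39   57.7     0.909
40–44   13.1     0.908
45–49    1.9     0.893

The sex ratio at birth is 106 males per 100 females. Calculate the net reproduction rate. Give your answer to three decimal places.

1.587

Proportion female at birth = 100 / (100 + 106) = 0.48544.
Each age group contributes 5 × ASFR × survival:
  20–24: 5 × 210.6/1000 × 0.935 = 0.98456
  25–29: 5 × 253.0/1000 × 0.931 = 1.17772
  30–34: 5 × 168.3/1000 × 0.923 = 0.77670
  35–39: 5 × 57.7/1000 × 0.909 = 0.26225
  40–44: 5 × 13.1/1000 × 0.908 = 0.05947
  45–49: 5 × 1.9/1000 × 0.893 = 0.00848
Sum = 3.26918
NRR = 0.48544 × 3.26918 = 1.58699
An NRR exceeding 1 indicates intrinsic growth under these rates.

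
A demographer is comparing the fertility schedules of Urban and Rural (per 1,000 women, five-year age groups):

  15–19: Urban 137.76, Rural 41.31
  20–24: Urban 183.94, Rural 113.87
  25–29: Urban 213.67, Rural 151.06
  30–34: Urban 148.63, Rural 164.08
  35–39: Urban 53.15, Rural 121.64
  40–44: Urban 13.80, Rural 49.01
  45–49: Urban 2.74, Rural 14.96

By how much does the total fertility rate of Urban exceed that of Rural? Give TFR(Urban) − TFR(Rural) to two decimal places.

Urban:
  Sum of ASFRs = 137.76 + 183.94 + 213.67 + 148.63 + 53.15 + 13.80 + 2.74 = 753.69
  TFR = 5 × 753.69 / 1000 = 3.76845
Rural:
  Sum of ASFRs = 41.31 + 113.87 + 151.06 + 164.08 + 121.64 + 49.01 + 14.96 = 655.93
  TFR = 5 × 655.93 / 1000 = 3.27965
Difference = 3.76845 − 3.27965 = 0.4888

0.49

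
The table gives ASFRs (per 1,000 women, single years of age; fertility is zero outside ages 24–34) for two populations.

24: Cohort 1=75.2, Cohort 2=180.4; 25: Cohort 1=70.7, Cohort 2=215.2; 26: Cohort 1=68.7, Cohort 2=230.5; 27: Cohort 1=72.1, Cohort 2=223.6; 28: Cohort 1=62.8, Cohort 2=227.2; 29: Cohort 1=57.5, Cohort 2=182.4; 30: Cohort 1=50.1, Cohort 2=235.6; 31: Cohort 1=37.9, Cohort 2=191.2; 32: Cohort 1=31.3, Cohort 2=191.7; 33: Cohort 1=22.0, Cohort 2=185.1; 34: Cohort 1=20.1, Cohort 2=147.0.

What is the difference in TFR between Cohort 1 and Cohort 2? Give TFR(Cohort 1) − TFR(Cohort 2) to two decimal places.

-1.64

Cohort 1:
  Sum of ASFRs = 75.2 + 70.7 + 68.7 + 72.1 + 62.8 + 57.5 + 50.1 + 37.9 + 31.3 + 22.0 + 20.1 = 568.4
  TFR = 568.4 / 1000 = 0.5684
Cohort 2:
  Sum of ASFRs = 180.4 + 215.2 + 230.5 + 223.6 + 227.2 + 182.4 + 235.6 + 191.2 + 191.7 + 185.1 + 147.0 = 2209.9
  TFR = 2209.9 / 1000 = 2.2099
Difference = 0.5684 − 2.2099 = -1.6415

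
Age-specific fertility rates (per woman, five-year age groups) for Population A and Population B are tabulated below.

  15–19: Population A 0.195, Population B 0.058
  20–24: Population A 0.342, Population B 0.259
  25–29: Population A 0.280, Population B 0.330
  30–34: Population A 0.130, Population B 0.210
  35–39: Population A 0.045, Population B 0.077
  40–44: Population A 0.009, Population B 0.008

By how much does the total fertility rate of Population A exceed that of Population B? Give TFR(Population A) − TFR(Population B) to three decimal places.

0.295

Population A:
  Sum of ASFRs = 0.195 + 0.342 + 0.280 + 0.130 + 0.045 + 0.009 = 1.001
  TFR = 5 × 1.001 = 5.005
Population B:
  Sum of ASFRs = 0.058 + 0.259 + 0.330 + 0.210 + 0.077 + 0.008 = 0.942
  TFR = 5 × 0.942 = 4.71
Difference = 5.005 − 4.71 = 0.295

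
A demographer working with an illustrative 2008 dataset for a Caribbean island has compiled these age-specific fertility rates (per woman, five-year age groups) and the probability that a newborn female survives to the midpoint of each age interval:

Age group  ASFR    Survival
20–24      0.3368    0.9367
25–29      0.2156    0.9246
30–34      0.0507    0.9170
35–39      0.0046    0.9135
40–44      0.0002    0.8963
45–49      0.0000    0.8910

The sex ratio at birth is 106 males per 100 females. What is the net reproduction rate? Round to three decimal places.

Proportion female at birth = 100 / (100 + 106) = 0.48544.
Survival-weighted fertility by age (5·fₓ·Sₓ):
  20–24: 5 × 0.3368 × 0.9367 = 1.57740
  25–29: 5 × 0.2156 × 0.9246 = 0.99672
  30–34: 5 × 0.0507 × 0.9170 = 0.23246
  35–39: 5 × 0.0046 × 0.9135 = 0.02101
  40–44: 5 × 0.0002 × 0.8963 = 0.00090
  45–49: 5 × 0.0000 × 0.8910 = 0.00000
Sum = 2.82849
NRR = 0.48544 × 2.82849 = 1.37306

1.373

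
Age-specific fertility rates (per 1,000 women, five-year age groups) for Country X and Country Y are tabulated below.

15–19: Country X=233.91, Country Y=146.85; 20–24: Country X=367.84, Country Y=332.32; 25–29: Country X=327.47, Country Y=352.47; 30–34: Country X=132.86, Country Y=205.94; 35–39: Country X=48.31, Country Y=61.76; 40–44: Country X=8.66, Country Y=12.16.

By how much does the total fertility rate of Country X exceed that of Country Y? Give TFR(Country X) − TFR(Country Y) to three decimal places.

Country X:
  Sum of ASFRs = 233.91 + 367.84 + 327.47 + 132.86 + 48.31 + 8.66 = 1119.05
  TFR = 5 × 1119.05 / 1000 = 5.59525
Country Y:
  Sum of ASFRs = 146.85 + 332.32 + 352.47 + 205.94 + 61.76 + 12.16 = 1111.50
  TFR = 5 × 1111.50 / 1000 = 5.5575
Difference = 5.59525 − 5.5575 = 0.03775

0.038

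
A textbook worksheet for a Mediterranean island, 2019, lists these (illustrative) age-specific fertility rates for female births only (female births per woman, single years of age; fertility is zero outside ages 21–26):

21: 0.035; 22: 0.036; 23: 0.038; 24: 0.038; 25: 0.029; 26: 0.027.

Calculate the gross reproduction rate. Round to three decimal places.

0.203

Sum of female ASFRs = 0.035 + 0.036 + 0.038 + 0.038 + 0.029 + 0.027 = 0.203
GRR = 0.203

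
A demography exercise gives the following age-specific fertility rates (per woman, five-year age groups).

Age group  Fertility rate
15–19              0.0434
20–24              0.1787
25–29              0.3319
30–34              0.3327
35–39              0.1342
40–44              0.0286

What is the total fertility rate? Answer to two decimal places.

5.25

Sum of ASFRs = 0.0434 + 0.1787 + 0.3319 + 0.3327 + 0.1342 + 0.0286 = 1.0495
TFR = 5 × 1.0495 = 5.2475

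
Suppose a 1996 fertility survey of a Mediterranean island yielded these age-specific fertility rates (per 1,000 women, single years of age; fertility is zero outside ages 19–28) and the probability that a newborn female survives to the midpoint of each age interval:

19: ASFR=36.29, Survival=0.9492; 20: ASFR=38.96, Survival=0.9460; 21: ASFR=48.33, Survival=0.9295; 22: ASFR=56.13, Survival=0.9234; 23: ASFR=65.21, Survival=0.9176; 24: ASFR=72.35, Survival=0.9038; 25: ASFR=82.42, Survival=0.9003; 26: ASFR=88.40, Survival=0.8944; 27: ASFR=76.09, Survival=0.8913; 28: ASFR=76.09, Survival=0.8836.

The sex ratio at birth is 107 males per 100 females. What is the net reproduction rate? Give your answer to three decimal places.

Proportion female at birth = 100 / (100 + 107) = 0.48309.
Each age group contributes 1 × ASFR × survival:
  19: 1 × 36.29/1000 × 0.9492 = 0.03445
  20: 1 × 38.96/1000 × 0.9460 = 0.03686
  21: 1 × 48.33/1000 × 0.9295 = 0.04492
  22: 1 × 56.13/1000 × 0.9234 = 0.05183
  23: 1 × 65.21/1000 × 0.9176 = 0.05984
  24: 1 × 72.35/1000 × 0.9038 = 0.06539
  25: 1 × 82.42/1000 × 0.9003 = 0.07420
  26: 1 × 88.40/1000 × 0.8944 = 0.07906
  27: 1 × 76.09/1000 × 0.8913 = 0.06782
  28: 1 × 76.09/1000 × 0.8836 = 0.06723
Sum = 0.58160
NRR = 0.48309 × 0.58160 = 0.28097

0.281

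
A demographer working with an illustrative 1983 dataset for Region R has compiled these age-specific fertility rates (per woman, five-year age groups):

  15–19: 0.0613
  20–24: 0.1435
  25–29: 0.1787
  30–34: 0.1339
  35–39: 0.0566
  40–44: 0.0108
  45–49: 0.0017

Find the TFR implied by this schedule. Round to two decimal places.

Sum of ASFRs = 0.0613 + 0.1435 + 0.1787 + 0.1339 + 0.0566 + 0.0108 + 0.0017 = 0.5865
TFR = 5 × 0.5865 = 2.9325

2.93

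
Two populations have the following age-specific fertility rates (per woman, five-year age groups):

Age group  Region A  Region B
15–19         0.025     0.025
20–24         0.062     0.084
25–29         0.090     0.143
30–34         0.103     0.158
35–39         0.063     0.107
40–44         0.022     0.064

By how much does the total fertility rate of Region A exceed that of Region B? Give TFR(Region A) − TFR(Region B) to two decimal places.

Region A:
  Sum of ASFRs = 0.025 + 0.062 + 0.090 + 0.103 + 0.063 + 0.022 = 0.365
  TFR = 5 × 0.365 = 1.825
Region B:
  Sum of ASFRs = 0.025 + 0.084 + 0.143 + 0.158 + 0.107 + 0.064 = 0.581
  TFR = 5 × 0.581 = 2.905
Difference = 1.825 − 2.905 = -1.08

-1.08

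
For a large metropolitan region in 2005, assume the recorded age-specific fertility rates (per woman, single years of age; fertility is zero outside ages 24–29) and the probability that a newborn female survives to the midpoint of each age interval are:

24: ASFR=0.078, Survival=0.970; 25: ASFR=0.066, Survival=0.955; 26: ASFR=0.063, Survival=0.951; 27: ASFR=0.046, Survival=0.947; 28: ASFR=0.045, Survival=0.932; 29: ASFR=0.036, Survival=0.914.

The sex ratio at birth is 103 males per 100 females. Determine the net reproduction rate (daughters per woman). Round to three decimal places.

Proportion female at birth = 100 / (100 + 103) = 0.49261.
Weighting each age-specific rate by interval width and survival:
  24: 1 × 0.078 × 0.970 = 0.07566
  25: 1 × 0.066 × 0.955 = 0.06303
  26: 1 × 0.063 × 0.951 = 0.05991
  27: 1 × 0.046 × 0.947 = 0.04356
  28: 1 × 0.045 × 0.932 = 0.04194
  29: 1 × 0.036 × 0.914 = 0.03290
Sum = 0.31700
NRR = 0.49261 × 0.31700 = 0.15616
With NRR below 1 the population is below replacement fertility.

0.156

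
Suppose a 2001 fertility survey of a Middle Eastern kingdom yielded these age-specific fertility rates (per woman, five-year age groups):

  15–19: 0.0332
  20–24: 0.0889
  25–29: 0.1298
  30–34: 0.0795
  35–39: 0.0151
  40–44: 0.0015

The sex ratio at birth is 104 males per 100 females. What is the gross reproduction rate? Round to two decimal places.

0.85

Proportion female at birth = 100 / (100 + 104) = 0.49020.
Sum of ASFRs = 0.0332 + 0.0889 + 0.1298 + 0.0795 + 0.0151 + 0.0015 = 0.3480
TFR = 5 × 0.3480 = 1.74
GRR = 0.49020 × 1.74 = 0.85295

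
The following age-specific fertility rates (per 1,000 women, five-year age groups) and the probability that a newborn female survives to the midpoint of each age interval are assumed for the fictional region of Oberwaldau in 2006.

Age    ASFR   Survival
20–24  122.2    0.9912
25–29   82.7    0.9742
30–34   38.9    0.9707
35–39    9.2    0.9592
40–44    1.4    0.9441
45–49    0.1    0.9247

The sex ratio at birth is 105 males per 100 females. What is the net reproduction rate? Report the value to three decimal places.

Proportion female at birth = 100 / (100 + 105) = 0.48780.
Weighting each age-specific rate by interval width and survival:
  20–24: 5 × 122.2/1000 × 0.9912 = 0.60562
  25–29: 5 × 82.7/1000 × 0.9742 = 0.40283
  30–34: 5 × 38.9/1000 × 0.9707 = 0.18880
  35–39: 5 × 9.2/1000 × 0.9592 = 0.04412
  40–44: 5 × 1.4/1000 × 0.9441 = 0.00661
  45–49: 5 × 0.1/1000 × 0.9247 = 0.00046
Sum = 1.24844
NRR = 0.48780 × 1.24844 = 0.60899
An NRR under 1 implies long-run decline under these rates.

0.609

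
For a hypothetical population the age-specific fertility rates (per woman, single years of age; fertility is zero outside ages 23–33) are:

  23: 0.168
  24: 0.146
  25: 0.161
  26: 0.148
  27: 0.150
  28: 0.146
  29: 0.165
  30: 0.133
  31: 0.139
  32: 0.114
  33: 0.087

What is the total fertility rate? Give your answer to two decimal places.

1.56

Sum of ASFRs = 0.168 + 0.146 + 0.161 + 0.148 + 0.150 + 0.146 + 0.165 + 0.133 + 0.139 + 0.114 + 0.087 = 1.557
TFR = 1.557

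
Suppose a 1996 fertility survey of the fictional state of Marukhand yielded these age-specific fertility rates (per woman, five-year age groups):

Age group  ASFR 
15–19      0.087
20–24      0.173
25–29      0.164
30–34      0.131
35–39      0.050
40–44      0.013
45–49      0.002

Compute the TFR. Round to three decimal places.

3.100

Sum of ASFRs = 0.087 + 0.173 + 0.164 + 0.131 + 0.050 + 0.013 + 0.002 = 0.620
TFR = 5 × 0.620 = 3.1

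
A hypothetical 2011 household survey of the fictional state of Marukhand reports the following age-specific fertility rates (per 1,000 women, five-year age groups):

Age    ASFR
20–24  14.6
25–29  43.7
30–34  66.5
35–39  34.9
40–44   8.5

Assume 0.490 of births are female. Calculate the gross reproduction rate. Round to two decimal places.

0.41

Proportion female at birth = 0.490.
Sum of ASFRs = 14.6 + 43.7 + 66.5 + 34.9 + 8.5 = 168.2
TFR = 5 × 168.2 / 1000 = 0.841
GRR = 0.490 × 0.841 = 0.41209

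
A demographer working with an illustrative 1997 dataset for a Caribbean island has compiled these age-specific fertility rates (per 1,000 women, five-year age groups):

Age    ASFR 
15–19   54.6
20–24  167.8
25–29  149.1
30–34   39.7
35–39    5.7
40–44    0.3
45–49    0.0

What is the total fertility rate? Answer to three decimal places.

Sum of ASFRs = 54.6 + 167.8 + 149.1 + 39.7 + 5.7 + 0.3 + 0.0 = 417.2
TFR = 5 × 417.2 / 1000 = 2.086

2.086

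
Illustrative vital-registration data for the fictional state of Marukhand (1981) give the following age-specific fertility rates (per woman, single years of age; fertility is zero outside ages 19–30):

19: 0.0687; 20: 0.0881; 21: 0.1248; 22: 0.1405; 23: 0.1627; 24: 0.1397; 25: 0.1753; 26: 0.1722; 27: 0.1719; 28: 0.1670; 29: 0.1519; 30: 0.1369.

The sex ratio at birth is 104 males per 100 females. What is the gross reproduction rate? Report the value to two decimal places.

Proportion female at birth = 100 / (100 + 104) = 0.49020.
Sum of ASFRs = 0.0687 + 0.0881 + 0.1248 + 0.1405 + 0.1627 + 0.1397 + 0.1753 + 0.1722 + 0.1719 + 0.1670 + 0.1519 + 0.1369 = 1.6997
TFR = 1.6997
GRR = 0.49020 × 1.6997 = 0.83319

0.83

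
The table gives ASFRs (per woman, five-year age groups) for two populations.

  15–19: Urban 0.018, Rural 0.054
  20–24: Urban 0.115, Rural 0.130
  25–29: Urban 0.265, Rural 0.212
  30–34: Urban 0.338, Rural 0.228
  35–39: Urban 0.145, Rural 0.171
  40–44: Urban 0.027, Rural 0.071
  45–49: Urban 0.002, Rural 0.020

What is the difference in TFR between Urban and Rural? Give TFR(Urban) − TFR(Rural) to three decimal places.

Urban:
  Sum of ASFRs = 0.018 + 0.115 + 0.265 + 0.338 + 0.145 + 0.027 + 0.002 = 0.910
  TFR = 5 × 0.910 = 4.55
Rural:
  Sum of ASFRs = 0.054 + 0.130 + 0.212 + 0.228 + 0.171 + 0.071 + 0.020 = 0.886
  TFR = 5 × 0.886 = 4.43
Difference = 4.55 − 4.43 = 0.12

0.120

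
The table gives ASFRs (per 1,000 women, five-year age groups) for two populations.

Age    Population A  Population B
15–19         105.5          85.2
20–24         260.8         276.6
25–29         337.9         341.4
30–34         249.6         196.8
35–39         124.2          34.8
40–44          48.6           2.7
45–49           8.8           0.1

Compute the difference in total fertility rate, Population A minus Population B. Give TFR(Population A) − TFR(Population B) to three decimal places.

Population A:
  Sum of ASFRs = 105.5 + 260.8 + 337.9 + 249.6 + 124.2 + 48.6 + 8.8 = 1135.4
  TFR = 5 × 1135.4 / 1000 = 5.677
Population B:
  Sum of ASFRs = 85.2 + 276.6 + 341.4 + 196.8 + 34.8 + 2.7 + 0.1 = 937.6
  TFR = 5 × 937.6 / 1000 = 4.688
Difference = 5.677 − 4.688 = 0.989

0.989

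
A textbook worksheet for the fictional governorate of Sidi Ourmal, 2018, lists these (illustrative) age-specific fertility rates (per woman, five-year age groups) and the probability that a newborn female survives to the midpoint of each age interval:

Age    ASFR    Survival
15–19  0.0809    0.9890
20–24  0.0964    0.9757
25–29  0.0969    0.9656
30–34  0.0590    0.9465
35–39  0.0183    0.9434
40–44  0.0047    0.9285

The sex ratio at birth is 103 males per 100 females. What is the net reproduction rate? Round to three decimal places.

Proportion female at birth = 100 / (100 + 103) = 0.49261.
Survival-weighted fertility by age (5·fₓ·Sₓ):
  15–19: 5 × 0.0809 × 0.9890 = 0.40005
  20–24: 5 × 0.0964 × 0.9757 = 0.47029
  25–29: 5 × 0.0969 × 0.9656 = 0.46783
  30–34: 5 × 0.0590 × 0.9465 = 0.27922
  35–39: 5 × 0.0183 × 0.9434 = 0.08632
  40–44: 5 × 0.0047 × 0.9285 = 0.02182
Sum = 1.72553
NRR = 0.49261 × 1.72553 = 0.85001
With NRR below 1 the population is below replacement fertility.

0.850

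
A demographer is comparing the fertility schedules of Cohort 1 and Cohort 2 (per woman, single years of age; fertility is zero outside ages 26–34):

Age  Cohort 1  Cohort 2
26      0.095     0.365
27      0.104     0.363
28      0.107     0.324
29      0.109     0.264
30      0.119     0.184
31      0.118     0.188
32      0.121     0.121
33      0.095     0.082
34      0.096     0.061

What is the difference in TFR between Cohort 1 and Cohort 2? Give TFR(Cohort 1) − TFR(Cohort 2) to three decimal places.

Cohort 1:
  Sum of ASFRs = 0.095 + 0.104 + 0.107 + 0.109 + 0.119 + 0.118 + 0.121 + 0.095 + 0.096 = 0.964
  TFR = 0.964
Cohort 2:
  Sum of ASFRs = 0.365 + 0.363 + 0.324 + 0.264 + 0.184 + 0.188 + 0.121 + 0.082 + 0.061 = 1.952
  TFR = 1.952
Difference = 0.964 − 1.952 = -0.988

-0.988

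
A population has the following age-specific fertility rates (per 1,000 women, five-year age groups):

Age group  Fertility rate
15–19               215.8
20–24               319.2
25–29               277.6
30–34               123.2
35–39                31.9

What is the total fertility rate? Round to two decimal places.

Sum of ASFRs = 215.8 + 319.2 + 277.6 + 123.2 + 31.9 = 967.7
TFR = 5 × 967.7 / 1000 = 4.8385

4.84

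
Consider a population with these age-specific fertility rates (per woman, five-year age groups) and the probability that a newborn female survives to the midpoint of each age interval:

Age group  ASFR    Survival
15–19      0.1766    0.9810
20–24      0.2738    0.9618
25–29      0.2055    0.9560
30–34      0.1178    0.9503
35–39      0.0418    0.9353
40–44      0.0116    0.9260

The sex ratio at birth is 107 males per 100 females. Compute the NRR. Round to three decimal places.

1.920

Proportion female at birth = 100 / (100 + 107) = 0.48309.
Each age group contributes 5 × ASFR × survival:
  15–19: 5 × 0.1766 × 0.9810 = 0.86622
  20–24: 5 × 0.2738 × 0.9618 = 1.31670
  25–29: 5 × 0.2055 × 0.9560 = 0.98229
  30–34: 5 × 0.1178 × 0.9503 = 0.55973
  35–39: 5 × 0.0418 × 0.9353 = 0.19548
  40–44: 5 × 0.0116 × 0.9260 = 0.05371
Sum = 3.97413
NRR = 0.48309 × 3.97413 = 1.91986
With NRR above 1 the population is above replacement fertility.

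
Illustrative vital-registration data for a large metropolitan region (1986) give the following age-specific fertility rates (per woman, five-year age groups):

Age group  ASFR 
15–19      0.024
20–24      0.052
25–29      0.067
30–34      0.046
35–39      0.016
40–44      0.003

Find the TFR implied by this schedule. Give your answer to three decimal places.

1.040

Sum of ASFRs = 0.024 + 0.052 + 0.067 + 0.046 + 0.016 + 0.003 = 0.208
TFR = 5 × 0.208 = 1.04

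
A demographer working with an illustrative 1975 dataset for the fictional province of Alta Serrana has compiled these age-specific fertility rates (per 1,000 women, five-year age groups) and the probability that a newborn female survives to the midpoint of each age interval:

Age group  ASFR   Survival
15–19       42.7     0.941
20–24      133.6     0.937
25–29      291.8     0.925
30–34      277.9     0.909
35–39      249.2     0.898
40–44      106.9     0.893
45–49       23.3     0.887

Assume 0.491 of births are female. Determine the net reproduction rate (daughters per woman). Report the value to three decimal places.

Proportion female at birth = 0.491.
Weighting each age-specific rate by interval width and survival:
  15–19: 5 × 42.7/1000 × 0.941 = 0.20090
  20–24: 5 × 133.6/1000 × 0.937 = 0.62592
  25–29: 5 × 291.8/1000 × 0.925 = 1.34958
  30–34: 5 × 277.9/1000 × 0.909 = 1.26306
  35–39: 5 × 249.2/1000 × 0.898 = 1.11891
  40–44: 5 × 106.9/1000 × 0.893 = 0.47731
  45–49: 5 × 23.3/1000 × 0.887 = 0.10334
Sum = 5.13902
NRR = 0.491 × 5.13902 = 2.52326
With NRR above 1 the population is above replacement fertility.

2.523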